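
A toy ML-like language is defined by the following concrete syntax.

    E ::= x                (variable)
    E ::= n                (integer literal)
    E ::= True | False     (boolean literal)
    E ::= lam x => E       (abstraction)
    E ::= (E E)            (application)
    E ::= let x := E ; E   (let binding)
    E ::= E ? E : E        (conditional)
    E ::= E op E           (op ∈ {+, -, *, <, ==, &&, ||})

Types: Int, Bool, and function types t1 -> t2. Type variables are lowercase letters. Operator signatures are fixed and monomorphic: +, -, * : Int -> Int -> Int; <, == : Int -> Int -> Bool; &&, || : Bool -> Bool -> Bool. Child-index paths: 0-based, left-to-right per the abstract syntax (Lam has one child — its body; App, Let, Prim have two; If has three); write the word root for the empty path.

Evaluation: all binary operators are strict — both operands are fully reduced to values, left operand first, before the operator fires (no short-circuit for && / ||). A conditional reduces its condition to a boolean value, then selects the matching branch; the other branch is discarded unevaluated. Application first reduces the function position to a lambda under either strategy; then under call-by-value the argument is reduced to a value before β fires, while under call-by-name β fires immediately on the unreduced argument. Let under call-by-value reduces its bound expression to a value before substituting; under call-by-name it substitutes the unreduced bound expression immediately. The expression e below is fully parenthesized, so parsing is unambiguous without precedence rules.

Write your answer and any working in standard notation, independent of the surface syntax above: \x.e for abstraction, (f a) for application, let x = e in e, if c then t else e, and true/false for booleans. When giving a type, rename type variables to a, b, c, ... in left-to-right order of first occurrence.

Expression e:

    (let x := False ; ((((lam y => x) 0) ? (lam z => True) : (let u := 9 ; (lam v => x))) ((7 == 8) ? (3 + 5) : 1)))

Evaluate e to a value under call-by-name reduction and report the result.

Answer: false

Trace:
step 0: (let x = false in ((if ((\y.x) 0) then (\z.true) else (let u = 9 in (\v.x))) (if (7 == 8) then (3 + 5) else 1)))
step 1: [let@root] ((if ((\y.false) 0) then (\z.true) else (let u = 9 in (\v.false))) (if (7 == 8) then (3 + 5) else 1))
step 2: [beta@0.0] ((if false then (\z.true) else (let u = 9 in (\v.false))) (if (7 == 8) then (3 + 5) else 1))
step 3: [if@0] ((let u = 9 in (\v.false)) (if (7 == 8) then (3 + 5) else 1))
step 4: [let@0] ((\v.false) (if (7 == 8) then (3 + 5) else 1))
step 5: [beta@root] false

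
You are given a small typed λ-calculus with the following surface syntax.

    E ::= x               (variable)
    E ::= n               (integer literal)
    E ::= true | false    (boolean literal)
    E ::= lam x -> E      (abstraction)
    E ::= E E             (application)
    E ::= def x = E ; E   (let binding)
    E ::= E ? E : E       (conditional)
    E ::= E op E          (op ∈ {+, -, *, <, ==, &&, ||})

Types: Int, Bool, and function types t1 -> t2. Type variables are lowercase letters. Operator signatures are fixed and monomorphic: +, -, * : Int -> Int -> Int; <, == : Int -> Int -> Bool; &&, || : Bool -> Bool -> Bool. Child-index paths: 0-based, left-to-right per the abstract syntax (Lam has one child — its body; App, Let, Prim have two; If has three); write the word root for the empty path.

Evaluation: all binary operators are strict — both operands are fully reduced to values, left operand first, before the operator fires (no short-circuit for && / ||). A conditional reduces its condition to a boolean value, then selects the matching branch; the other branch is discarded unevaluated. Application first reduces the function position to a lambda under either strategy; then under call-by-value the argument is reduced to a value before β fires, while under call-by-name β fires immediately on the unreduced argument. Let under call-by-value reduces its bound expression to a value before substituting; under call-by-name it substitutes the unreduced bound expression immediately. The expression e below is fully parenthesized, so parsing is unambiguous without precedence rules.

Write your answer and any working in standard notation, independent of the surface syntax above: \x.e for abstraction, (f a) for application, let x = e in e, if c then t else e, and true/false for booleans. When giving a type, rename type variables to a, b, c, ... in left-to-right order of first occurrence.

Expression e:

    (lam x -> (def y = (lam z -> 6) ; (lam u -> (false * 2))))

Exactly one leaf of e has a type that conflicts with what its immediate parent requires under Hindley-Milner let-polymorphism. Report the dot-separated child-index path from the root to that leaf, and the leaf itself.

Answer: 0.1.0.0 : false

Working:
\z._ : b -> Int
let y : forall. b -> Int
  unify Bool ~ Int
  FAIL: mismatch Bool ~ Int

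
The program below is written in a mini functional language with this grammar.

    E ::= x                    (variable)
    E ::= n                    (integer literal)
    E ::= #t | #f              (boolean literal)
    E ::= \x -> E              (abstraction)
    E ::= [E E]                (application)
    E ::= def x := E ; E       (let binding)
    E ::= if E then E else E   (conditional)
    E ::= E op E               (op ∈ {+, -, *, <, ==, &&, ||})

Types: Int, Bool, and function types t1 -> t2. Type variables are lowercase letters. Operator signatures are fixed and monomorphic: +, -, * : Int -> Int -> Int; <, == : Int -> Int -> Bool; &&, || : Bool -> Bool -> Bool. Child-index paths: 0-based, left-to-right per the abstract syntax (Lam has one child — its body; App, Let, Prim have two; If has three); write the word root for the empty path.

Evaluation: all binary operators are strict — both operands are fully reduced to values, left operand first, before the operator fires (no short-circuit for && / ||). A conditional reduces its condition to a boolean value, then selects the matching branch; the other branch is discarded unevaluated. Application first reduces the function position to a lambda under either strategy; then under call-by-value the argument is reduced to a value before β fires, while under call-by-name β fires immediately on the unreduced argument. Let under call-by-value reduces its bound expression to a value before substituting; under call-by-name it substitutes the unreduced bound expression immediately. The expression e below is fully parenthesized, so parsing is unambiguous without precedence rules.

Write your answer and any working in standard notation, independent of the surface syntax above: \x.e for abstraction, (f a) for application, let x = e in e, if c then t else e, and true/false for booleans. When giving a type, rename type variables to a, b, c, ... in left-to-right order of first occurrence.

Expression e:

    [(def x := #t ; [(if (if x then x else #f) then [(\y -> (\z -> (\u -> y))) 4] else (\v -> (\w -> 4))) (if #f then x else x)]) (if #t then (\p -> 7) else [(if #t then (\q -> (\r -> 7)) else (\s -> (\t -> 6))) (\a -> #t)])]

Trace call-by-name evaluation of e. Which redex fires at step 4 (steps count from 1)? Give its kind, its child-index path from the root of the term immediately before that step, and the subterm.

Trace:
step 0: ((let x = true in ((if (if x then x else false) then ((\y.(\z.(\u.y))) 4) else (\v.(\w.4))) (if false then x else x))) (if true then (\p.7) else ((if true then (\q.(\r.7)) else (\s.(\t.6))) (\a.true))))
step 1: [let@0] (((if (if true then true else false) then ((\y.(\z.(\u.y))) 4) else (\v.(\w.4))) (if false then true else true)) (if true then (\p.7) else ((if true then (\q.(\r.7)) else (\s.(\t.6))) (\a.true))))
step 2: [if@0.0.0] (((if true then ((\y.(\z.(\u.y))) 4) else (\v.(\w.4))) (if false then true else true)) (if true then (\p.7) else ((if true then (\q.(\r.7)) else (\s.(\t.6))) (\a.true))))
step 3: [if@0.0] ((((\y.(\z.(\u.y))) 4) (if false then true else true)) (if true then (\p.7) else ((if true then (\q.(\r.7)) else (\s.(\t.6))) (\a.true))))
step 4: [beta@0.0] (((\z.(\u.4)) (if false then true else true)) (if true then (\p.7) else ((if true then (\q.(\r.7)) else (\s.(\t.6))) (\a.true))))

Answer: beta at 0.0 : ((\y.(\z.(\u.y))) 4)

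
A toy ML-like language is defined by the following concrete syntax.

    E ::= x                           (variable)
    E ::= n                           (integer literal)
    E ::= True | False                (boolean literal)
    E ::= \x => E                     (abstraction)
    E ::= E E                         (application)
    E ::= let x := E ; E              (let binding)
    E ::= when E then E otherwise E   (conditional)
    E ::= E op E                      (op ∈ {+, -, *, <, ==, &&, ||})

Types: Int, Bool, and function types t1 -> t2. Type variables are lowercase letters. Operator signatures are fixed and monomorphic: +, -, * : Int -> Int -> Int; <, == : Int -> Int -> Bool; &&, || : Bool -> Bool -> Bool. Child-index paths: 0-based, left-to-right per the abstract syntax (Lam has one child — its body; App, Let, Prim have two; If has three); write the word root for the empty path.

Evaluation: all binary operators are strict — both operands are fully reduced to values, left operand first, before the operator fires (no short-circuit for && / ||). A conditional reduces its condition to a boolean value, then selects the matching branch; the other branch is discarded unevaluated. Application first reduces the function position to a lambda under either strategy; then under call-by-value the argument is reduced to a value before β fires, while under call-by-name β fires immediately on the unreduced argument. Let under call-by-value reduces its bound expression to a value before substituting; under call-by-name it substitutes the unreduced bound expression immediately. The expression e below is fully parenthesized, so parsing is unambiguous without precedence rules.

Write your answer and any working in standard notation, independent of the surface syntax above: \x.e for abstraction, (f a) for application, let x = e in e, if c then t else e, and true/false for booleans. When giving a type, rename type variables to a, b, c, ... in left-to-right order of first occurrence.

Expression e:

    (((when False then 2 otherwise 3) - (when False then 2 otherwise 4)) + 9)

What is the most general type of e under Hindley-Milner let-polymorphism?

Working:
  unify Bool ~ Bool
  unify Int ~ Int
  unify Int ~ Int
  unify Bool ~ Bool
  unify Int ~ Int
  unify Int ~ Int
  unify Int ~ Int
  unify Int ~ Int

Answer: Int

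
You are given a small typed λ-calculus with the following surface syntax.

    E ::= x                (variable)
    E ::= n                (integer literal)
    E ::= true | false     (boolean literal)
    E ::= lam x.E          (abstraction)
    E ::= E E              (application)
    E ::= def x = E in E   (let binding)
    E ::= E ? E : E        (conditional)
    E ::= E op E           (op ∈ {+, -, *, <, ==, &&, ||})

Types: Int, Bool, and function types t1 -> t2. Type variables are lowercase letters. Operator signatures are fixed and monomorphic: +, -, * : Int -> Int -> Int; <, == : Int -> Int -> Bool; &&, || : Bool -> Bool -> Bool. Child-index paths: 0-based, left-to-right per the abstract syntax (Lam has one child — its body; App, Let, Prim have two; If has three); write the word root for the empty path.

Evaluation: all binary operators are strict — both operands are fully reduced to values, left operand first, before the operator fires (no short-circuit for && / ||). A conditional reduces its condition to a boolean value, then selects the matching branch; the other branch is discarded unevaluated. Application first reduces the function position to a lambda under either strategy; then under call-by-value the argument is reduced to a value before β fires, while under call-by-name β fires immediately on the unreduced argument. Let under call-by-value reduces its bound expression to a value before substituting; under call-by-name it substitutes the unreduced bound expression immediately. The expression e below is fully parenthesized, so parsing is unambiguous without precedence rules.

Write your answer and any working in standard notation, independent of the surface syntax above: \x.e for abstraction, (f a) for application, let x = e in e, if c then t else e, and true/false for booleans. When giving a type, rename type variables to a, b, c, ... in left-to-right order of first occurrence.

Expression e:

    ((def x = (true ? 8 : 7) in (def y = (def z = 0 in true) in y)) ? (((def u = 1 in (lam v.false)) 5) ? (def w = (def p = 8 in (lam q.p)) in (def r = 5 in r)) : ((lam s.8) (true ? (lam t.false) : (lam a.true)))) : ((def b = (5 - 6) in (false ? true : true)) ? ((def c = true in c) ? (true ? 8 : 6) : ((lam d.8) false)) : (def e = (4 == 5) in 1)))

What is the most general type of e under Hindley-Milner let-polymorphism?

Trace:
  unify Bool ~ Bool
  unify Int ~ Int
let x : Int
let z : Int
let y : Bool
y : Bool
  unify Bool ~ Bool
let u : Int
\v._ : a -> Bool
  unify a -> Bool ~ Int -> b
  unify a ~ Int
  unify Bool ~ b
_ _ : Bool
  unify Bool ~ Bool
let p : Int
p : Int
\q._ : c -> Int
let w : forall. c -> Int
let r : Int
r : Int
\s._ : d -> Int
  unify Bool ~ Bool
\t._ : e -> Bool
\a._ : f -> Bool
  unify e -> Bool ~ f -> Bool
  unify e ~ f
  unify Bool ~ Bool
  unify d -> Int ~ (f -> Bool) -> g
  unify d ~ f -> Bool
  unify Int ~ g
_ _ : Int
  unify Int ~ Int
  unify Int ~ Int
  unify Int ~ Int
let b : Int
  unify Bool ~ Bool
  unify Bool ~ Bool
  unify Bool ~ Bool
let c : Bool
c : Bool
  unify Bool ~ Bool
  unify Bool ~ Bool
  unify Int ~ Int
\d._ : h -> Int
  unify h -> Int ~ Bool -> i
  unify h ~ Bool
  unify Int ~ i
_ _ : Int
  unify Int ~ Int
  unify Int ~ Int
  unify Int ~ Int
let e : Bool
  unify Int ~ Int
  unify Int ~ Int

Answer: Int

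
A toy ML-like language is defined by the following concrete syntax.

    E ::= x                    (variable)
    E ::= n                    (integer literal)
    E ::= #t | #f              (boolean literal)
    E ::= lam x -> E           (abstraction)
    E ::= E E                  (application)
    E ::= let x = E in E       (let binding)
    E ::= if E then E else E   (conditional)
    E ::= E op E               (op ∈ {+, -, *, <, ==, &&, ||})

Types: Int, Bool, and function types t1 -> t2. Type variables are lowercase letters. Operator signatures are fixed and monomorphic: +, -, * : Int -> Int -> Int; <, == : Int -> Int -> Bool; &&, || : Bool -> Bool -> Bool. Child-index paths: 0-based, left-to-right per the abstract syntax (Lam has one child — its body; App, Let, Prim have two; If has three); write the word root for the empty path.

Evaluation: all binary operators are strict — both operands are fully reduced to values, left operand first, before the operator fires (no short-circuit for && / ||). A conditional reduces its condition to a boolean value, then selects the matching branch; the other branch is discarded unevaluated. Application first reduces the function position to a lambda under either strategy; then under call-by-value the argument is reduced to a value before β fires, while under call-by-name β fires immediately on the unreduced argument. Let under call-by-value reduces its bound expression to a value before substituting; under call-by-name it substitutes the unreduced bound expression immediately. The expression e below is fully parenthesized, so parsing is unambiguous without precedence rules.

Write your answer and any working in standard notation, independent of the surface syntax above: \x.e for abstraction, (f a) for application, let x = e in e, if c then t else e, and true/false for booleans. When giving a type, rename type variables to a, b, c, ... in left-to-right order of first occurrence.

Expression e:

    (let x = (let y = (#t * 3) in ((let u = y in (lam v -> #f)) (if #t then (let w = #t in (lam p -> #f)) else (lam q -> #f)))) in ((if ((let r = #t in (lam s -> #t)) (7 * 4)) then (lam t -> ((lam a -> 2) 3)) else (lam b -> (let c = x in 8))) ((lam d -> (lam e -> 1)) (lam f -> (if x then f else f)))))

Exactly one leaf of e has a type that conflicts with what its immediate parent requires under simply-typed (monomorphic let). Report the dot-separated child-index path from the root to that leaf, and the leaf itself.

Answer: 0.0.0 : true

Working:
  unify Bool ~ Int
  FAIL: mismatch Bool ~ Int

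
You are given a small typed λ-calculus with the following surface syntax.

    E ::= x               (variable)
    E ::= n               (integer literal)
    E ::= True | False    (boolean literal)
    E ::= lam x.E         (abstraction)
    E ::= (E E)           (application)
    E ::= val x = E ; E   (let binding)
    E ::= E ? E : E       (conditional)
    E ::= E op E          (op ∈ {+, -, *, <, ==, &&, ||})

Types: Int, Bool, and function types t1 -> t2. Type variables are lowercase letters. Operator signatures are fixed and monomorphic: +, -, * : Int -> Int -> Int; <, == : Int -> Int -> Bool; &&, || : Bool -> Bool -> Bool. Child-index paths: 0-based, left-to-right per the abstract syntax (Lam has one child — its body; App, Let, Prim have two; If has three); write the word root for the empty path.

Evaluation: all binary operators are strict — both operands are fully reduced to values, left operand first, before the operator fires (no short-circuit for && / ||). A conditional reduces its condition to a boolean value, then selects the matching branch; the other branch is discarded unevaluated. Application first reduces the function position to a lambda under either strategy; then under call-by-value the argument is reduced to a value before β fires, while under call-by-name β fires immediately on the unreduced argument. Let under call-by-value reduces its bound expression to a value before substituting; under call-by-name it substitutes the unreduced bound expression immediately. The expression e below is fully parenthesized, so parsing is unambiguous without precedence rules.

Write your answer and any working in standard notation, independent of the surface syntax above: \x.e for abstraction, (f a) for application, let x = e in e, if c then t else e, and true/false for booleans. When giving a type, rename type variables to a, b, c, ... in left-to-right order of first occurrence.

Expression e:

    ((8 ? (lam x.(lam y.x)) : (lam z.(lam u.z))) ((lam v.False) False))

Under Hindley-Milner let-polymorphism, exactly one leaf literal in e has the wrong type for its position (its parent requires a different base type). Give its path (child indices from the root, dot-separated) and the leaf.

Answer: 0.0 : 8

Derivation:
  unify Int ~ Bool
  FAIL: mismatch Int ~ Bool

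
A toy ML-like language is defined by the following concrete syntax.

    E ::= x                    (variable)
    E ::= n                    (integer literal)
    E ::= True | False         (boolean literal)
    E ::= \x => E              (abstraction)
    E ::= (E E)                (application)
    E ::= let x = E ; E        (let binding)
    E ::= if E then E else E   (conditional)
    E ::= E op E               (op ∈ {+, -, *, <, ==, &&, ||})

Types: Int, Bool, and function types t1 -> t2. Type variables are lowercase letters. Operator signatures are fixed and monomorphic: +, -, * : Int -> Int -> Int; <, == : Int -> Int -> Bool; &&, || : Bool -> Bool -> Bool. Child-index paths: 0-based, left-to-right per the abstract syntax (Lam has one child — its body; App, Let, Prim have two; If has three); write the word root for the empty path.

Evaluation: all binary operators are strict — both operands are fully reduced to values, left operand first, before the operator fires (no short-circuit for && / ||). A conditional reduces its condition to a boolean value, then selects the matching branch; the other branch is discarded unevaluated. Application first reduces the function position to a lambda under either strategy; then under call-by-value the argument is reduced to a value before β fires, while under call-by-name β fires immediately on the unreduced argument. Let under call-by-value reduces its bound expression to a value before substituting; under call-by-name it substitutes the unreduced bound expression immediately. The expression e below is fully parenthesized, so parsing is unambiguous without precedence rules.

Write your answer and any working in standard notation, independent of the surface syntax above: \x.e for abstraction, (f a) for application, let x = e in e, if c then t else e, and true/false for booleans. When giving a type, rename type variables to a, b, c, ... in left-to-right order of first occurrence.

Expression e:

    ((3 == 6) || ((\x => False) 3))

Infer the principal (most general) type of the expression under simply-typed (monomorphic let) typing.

Answer: Bool

Trace:
  unify Int ~ Int
  unify Int ~ Int
  unify Bool ~ Bool
\x._ : a -> Bool
  unify a -> Bool ~ Int -> b
  unify a ~ Int
  unify Bool ~ b
_ _ : Bool
  unify Bool ~ Bool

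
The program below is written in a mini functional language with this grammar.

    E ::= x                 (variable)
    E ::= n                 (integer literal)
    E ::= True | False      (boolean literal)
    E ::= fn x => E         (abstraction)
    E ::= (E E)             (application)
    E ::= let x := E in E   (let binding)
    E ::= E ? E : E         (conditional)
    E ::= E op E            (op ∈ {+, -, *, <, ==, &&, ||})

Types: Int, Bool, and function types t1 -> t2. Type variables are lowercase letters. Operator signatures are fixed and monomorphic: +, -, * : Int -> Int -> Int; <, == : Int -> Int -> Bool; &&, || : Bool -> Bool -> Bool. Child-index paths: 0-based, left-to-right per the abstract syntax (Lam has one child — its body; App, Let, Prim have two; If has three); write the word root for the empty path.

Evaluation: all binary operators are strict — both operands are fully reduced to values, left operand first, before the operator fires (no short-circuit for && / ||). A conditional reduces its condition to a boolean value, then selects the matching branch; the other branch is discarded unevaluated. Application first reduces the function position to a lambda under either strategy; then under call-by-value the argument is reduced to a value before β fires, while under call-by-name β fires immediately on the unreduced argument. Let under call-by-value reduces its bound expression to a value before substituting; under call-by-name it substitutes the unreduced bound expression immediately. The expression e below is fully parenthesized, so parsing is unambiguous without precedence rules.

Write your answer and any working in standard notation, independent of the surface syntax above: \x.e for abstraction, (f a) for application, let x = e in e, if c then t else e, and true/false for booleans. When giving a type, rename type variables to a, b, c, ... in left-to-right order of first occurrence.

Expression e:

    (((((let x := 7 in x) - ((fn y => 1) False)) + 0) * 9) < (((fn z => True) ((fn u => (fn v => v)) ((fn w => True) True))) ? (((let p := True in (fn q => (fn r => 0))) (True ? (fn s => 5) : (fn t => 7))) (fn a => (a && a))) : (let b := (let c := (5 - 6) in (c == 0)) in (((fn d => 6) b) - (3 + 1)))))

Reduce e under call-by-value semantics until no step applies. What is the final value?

Derivation:
step 0: (((((let x = 7 in x) - ((\y.1) false)) + 0) * 9) < (if ((\z.true) ((\u.(\v.v)) ((\w.true) true))) then (((let p = true in (\q.(\r.0))) (if true then (\s.5) else (\t.7))) (\a.(a && a))) else (let b = (let c = (5 - 6) in (c == 0)) in (((\d.6) b) - (3 + 1)))))
step 1: [let@0.0.0.0] ((((7 - ((\y.1) false)) + 0) * 9) < (if ((\z.true) ((\u.(\v.v)) ((\w.true) true))) then (((let p = true in (\q.(\r.0))) (if true then (\s.5) else (\t.7))) (\a.(a && a))) else (let b = (let c = (5 - 6) in (c == 0)) in (((\d.6) b) - (3 + 1)))))
step 2: [beta@0.0.0.1] ((((7 - 1) + 0) * 9) < (if ((\z.true) ((\u.(\v.v)) ((\w.true) true))) then (((let p = true in (\q.(\r.0))) (if true then (\s.5) else (\t.7))) (\a.(a && a))) else (let b = (let c = (5 - 6) in (c == 0)) in (((\d.6) b) - (3 + 1)))))
step 3: [delta@0.0.0] (((6 + 0) * 9) < (if ((\z.true) ((\u.(\v.v)) ((\w.true) true))) then (((let p = true in (\q.(\r.0))) (if true then (\s.5) else (\t.7))) (\a.(a && a))) else (let b = (let c = (5 - 6) in (c == 0)) in (((\d.6) b) - (3 + 1)))))
step 4: [delta@0.0] ((6 * 9) < (if ((\z.true) ((\u.(\v.v)) ((\w.true) true))) then (((let p = true in (\q.(\r.0))) (if true then (\s.5) else (\t.7))) (\a.(a && a))) else (let b = (let c = (5 - 6) in (c == 0)) in (((\d.6) b) - (3 + 1)))))
step 5: [delta@0] (54 < (if ((\z.true) ((\u.(\v.v)) ((\w.true) true))) then (((let p = true in (\q.(\r.0))) (if true then (\s.5) else (\t.7))) (\a.(a && a))) else (let b = (let c = (5 - 6) in (c == 0)) in (((\d.6) b) - (3 + 1)))))
step 6: [beta@1.0.1.1] (54 < (if ((\z.true) ((\u.(\v.v)) true)) then (((let p = true in (\q.(\r.0))) (if true then (\s.5) else (\t.7))) (\a.(a && a))) else (let b = (let c = (5 - 6) in (c == 0)) in (((\d.6) b) - (3 + 1)))))
step 7: [beta@1.0.1] (54 < (if ((\z.true) (\v.v)) then (((let p = true in (\q.(\r.0))) (if true then (\s.5) else (\t.7))) (\a.(a && a))) else (let b = (let c = (5 - 6) in (c == 0)) in (((\d.6) b) - (3 + 1)))))
step 8: [beta@1.0] (54 < (if true then (((let p = true in (\q.(\r.0))) (if true then (\s.5) else (\t.7))) (\a.(a && a))) else (let b = (let c = (5 - 6) in (c == 0)) in (((\d.6) b) - (3 + 1)))))
step 9: [if@1] (54 < (((let p = true in (\q.(\r.0))) (if true then (\s.5) else (\t.7))) (\a.(a && a))))
step 10: [let@1.0.0] (54 < (((\q.(\r.0)) (if true then (\s.5) else (\t.7))) (\a.(a && a))))
step 11: [if@1.0.1] (54 < (((\q.(\r.0)) (\s.5)) (\a.(a && a))))
step 12: [beta@1.0] (54 < ((\r.0) (\a.(a && a))))
step 13: [beta@1] (54 < 0)
step 14: [delta@root] false

Answer: false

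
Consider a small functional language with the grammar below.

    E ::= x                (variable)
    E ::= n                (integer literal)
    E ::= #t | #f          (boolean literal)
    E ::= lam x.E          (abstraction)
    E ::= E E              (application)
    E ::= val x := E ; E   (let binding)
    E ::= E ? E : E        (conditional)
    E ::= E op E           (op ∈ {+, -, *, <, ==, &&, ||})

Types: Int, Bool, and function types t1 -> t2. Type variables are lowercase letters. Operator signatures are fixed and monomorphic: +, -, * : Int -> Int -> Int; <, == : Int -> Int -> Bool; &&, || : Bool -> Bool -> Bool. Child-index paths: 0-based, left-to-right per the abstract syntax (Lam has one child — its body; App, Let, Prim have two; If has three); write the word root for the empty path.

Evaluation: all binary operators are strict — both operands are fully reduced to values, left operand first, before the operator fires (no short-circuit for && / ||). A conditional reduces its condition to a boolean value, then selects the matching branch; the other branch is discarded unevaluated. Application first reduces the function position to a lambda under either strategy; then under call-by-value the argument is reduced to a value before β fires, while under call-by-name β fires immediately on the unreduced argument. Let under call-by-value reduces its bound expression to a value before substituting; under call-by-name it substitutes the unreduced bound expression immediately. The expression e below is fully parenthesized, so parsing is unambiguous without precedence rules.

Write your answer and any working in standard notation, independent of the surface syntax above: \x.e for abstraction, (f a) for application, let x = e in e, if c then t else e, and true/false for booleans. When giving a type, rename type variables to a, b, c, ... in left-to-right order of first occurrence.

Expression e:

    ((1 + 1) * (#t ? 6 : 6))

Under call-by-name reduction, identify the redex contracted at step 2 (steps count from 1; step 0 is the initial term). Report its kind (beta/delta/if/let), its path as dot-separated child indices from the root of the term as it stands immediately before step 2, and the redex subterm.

Answer: if at 1 : (if true then 6 else 6)

Trace:
step 0: ((1 + 1) * (if true then 6 else 6))
step 1: [delta@0] (2 * (if true then 6 else 6))
step 2: [if@1] (2 * 6)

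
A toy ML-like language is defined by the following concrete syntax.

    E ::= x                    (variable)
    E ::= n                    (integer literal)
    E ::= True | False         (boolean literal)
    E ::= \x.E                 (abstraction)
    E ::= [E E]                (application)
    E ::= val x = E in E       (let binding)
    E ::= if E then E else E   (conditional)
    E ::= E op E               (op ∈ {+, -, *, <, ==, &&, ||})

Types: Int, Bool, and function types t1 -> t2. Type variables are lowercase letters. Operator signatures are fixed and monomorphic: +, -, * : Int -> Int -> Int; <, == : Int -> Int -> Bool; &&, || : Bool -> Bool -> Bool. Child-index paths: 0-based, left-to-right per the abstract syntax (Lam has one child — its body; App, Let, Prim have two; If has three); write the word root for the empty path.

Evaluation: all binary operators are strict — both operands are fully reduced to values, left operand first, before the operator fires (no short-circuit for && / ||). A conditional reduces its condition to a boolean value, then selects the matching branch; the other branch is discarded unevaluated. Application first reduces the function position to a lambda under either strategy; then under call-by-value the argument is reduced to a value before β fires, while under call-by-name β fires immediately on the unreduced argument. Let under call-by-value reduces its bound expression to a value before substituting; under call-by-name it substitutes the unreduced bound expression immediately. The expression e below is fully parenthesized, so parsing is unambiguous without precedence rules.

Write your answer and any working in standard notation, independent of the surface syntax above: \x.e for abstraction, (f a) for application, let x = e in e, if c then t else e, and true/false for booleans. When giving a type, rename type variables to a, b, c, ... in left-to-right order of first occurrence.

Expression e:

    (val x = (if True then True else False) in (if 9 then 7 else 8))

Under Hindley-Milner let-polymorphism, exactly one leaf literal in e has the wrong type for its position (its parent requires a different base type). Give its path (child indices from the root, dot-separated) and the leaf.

Answer: 1.0 : 9

Trace:
  unify Bool ~ Bool
  unify Bool ~ Bool
let x : Bool
  unify Int ~ Bool
  FAIL: mismatch Int ~ Bool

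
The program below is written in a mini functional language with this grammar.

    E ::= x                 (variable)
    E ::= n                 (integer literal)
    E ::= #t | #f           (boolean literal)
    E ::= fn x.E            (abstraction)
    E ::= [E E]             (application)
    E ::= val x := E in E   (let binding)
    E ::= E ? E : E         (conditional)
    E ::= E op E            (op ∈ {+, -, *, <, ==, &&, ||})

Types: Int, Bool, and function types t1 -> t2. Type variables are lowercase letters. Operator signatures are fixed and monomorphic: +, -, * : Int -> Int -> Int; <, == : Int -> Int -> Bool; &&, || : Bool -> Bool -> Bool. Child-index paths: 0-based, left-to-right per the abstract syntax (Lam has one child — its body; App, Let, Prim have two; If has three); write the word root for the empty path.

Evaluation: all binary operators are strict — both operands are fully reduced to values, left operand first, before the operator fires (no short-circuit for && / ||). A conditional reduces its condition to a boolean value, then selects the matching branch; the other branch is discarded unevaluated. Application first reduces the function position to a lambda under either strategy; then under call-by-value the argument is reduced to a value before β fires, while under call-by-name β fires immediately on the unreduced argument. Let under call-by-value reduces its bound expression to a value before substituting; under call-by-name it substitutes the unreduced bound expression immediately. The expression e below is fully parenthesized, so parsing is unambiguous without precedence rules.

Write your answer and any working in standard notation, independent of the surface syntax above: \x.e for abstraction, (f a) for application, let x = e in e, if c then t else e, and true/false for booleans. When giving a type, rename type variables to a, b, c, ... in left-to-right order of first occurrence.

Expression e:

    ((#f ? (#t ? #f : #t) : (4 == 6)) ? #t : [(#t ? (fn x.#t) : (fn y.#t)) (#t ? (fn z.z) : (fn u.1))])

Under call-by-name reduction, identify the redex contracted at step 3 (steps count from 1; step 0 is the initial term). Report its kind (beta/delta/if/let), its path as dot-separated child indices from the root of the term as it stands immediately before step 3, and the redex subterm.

Working:
step 0: (if (if false then (if true then false else true) else (4 == 6)) then true else ((if true then (\x.true) else (\y.true)) (if true then (\z.z) else (\u.1))))
step 1: [if@0] (if (4 == 6) then true else ((if true then (\x.true) else (\y.true)) (if true then (\z.z) else (\u.1))))
step 2: [delta@0] (if false then true else ((if true then (\x.true) else (\y.true)) (if true then (\z.z) else (\u.1))))
step 3: [if@root] ((if true then (\x.true) else (\y.true)) (if true then (\z.z) else (\u.1)))

Answer: if at root : (if false then true else ((if true then (\x.true) else (\y.true)) (if true then (\z.z) else (\u.1))))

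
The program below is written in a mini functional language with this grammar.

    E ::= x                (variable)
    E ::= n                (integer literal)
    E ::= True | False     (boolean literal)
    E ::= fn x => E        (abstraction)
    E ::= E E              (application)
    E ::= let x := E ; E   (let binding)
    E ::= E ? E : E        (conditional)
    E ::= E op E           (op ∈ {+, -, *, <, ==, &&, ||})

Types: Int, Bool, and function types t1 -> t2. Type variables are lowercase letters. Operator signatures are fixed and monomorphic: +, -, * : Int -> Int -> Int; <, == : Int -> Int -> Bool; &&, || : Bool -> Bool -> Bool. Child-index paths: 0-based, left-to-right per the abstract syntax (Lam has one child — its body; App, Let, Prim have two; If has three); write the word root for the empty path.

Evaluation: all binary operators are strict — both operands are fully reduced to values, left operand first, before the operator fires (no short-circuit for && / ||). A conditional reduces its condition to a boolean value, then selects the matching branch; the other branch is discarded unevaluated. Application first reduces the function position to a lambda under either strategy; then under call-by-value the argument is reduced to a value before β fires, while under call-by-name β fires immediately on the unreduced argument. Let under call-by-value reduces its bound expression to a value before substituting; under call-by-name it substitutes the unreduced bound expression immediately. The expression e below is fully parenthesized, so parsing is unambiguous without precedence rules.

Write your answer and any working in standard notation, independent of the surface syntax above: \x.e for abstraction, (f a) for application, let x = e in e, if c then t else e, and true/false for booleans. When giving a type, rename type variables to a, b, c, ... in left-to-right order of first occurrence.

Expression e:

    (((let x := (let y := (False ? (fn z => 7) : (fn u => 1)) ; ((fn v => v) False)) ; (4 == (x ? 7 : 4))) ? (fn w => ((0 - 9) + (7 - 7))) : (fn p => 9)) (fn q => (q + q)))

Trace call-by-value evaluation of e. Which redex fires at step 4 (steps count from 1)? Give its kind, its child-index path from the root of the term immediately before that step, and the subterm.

Trace:
step 0: ((if (let x = (let y = (if false then (\z.7) else (\u.1)) in ((\v.v) false)) in (4 == (if x then 7 else 4))) then (\w.((0 - 9) + (7 - 7))) else (\p.9)) (\q.(q + q)))
step 1: [if@0.0.0.0] ((if (let x = (let y = (\u.1) in ((\v.v) false)) in (4 == (if x then 7 else 4))) then (\w.((0 - 9) + (7 - 7))) else (\p.9)) (\q.(q + q)))
step 2: [let@0.0.0] ((if (let x = ((\v.v) false) in (4 == (if x then 7 else 4))) then (\w.((0 - 9) + (7 - 7))) else (\p.9)) (\q.(q + q)))
step 3: [beta@0.0.0] ((if (let x = false in (4 == (if x then 7 else 4))) then (\w.((0 - 9) + (7 - 7))) else (\p.9)) (\q.(q + q)))
step 4: [let@0.0] ((if (4 == (if false then 7 else 4)) then (\w.((0 - 9) + (7 - 7))) else (\p.9)) (\q.(q + q)))

Answer: let at 0.0 : (let x = false in (4 == (if x then 7 else 4)))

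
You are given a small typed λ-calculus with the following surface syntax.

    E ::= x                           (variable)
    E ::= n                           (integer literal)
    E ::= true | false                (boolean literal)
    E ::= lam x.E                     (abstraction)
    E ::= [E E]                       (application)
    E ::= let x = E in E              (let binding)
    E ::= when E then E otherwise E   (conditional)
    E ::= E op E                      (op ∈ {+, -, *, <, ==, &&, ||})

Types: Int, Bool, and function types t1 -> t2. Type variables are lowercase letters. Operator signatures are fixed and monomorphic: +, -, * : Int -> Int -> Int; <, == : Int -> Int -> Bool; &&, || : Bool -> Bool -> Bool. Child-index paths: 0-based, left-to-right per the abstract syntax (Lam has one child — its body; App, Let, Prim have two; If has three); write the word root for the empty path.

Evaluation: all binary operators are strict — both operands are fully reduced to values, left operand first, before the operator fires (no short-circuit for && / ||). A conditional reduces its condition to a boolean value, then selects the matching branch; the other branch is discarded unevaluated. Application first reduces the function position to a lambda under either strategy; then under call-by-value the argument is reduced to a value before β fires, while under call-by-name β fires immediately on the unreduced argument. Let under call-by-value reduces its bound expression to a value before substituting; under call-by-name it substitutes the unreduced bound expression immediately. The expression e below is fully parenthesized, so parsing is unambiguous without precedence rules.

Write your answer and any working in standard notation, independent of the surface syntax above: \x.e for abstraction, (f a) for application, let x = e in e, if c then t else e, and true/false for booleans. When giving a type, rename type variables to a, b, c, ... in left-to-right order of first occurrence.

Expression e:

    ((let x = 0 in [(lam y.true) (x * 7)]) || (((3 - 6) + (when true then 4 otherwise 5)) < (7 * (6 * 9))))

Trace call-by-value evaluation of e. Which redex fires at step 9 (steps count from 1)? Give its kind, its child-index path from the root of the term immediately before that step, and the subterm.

Trace:
step 0: ((let x = 0 in ((\y.true) (x * 7))) || (((3 - 6) + (if true then 4 else 5)) < (7 * (6 * 9))))
step 1: [let@0] (((\y.true) (0 * 7)) || (((3 - 6) + (if true then 4 else 5)) < (7 * (6 * 9))))
step 2: [delta@0.1] (((\y.true) 0) || (((3 - 6) + (if true then 4 else 5)) < (7 * (6 * 9))))
step 3: [beta@0] (true || (((3 - 6) + (if true then 4 else 5)) < (7 * (6 * 9))))
step 4: [delta@1.0.0] (true || ((-3 + (if true then 4 else 5)) < (7 * (6 * 9))))
step 5: [if@1.0.1] (true || ((-3 + 4) < (7 * (6 * 9))))
step 6: [delta@1.0] (true || (1 < (7 * (6 * 9))))
step 7: [delta@1.1.1] (true || (1 < (7 * 54)))
step 8: [delta@1.1] (true || (1 < 378))
step 9: [delta@1] (true || true)

Answer: delta at 1 : (1 < 378)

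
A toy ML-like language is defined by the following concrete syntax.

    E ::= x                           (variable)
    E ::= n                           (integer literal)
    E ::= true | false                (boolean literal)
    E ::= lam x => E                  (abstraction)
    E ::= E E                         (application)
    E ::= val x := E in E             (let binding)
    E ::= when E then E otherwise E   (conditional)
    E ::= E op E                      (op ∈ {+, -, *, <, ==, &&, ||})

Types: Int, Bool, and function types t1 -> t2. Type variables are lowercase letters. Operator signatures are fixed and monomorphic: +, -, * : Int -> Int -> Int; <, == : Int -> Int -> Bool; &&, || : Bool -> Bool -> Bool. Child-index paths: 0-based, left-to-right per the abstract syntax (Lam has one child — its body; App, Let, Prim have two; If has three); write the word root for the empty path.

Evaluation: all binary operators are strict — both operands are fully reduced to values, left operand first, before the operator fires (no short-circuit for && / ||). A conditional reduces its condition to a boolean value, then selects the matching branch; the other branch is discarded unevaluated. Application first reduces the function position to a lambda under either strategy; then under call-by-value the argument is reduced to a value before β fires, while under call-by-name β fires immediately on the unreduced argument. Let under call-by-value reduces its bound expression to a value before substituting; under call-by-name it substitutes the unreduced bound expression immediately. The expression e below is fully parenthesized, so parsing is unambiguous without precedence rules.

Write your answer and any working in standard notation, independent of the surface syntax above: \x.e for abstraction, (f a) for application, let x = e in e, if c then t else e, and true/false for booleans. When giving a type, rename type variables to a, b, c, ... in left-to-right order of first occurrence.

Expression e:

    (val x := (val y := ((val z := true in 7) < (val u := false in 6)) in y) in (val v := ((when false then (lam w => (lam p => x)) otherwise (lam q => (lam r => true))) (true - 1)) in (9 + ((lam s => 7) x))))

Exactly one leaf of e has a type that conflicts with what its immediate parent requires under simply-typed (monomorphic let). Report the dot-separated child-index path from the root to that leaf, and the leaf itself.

Derivation:
let z : Bool
  unify Int ~ Int
let u : Bool
  unify Int ~ Int
let y : Bool
y : Bool
let x : Bool
  unify Bool ~ Bool
x : Bool
\p._ : b -> Bool
\w._ : a -> b -> Bool
\r._ : d -> Bool
\q._ : c -> d -> Bool
  unify a -> b -> Bool ~ c -> d -> Bool
  unify a ~ c
  unify b -> Bool ~ d -> Bool
  unify b ~ d
  unify Bool ~ Bool
  unify Bool ~ Int
  FAIL: mismatch Bool ~ Int

Answer: 1.0.1.0 : true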